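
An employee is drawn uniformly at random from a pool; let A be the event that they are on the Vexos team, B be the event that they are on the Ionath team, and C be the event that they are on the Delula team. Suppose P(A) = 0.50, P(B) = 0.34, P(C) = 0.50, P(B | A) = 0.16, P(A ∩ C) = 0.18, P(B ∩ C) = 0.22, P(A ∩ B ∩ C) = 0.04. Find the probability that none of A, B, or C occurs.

0.10

P(A ∩ B) = P(A)·P(B|A) = 0.50 × 0.16 = 0.08
By inclusion-exclusion,
P(A ∪ B ∪ C) = 0.50 + 0.34 + 0.50 − 0.08 − 0.18 − 0.22 + 0.04 = 0.90
P(none) = 1 − 0.90 = 0.10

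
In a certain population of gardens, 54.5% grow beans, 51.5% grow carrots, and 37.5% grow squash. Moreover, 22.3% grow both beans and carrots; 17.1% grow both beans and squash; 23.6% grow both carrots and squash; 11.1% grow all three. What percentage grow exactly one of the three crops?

P(exactly one) = 54.5 + 51.5 + 37.5 − 2·22.3 − 2·17.1 − 2·23.6 + 3·11.1 = 50.8%

50.8%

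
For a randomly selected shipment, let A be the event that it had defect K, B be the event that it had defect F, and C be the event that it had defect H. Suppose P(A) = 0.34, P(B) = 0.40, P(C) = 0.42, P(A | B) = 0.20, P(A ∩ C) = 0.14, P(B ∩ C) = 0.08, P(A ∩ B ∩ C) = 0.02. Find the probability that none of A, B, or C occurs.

P(A ∩ B) = P(B)·P(A|B) = 0.40 × 0.20 = 0.08
Apply inclusion-exclusion:
P(A ∪ B ∪ C) = 0.34 + 0.40 + 0.42 − 0.08 − 0.14 − 0.08 + 0.02 = 0.88
P(none) = 1 − 0.88 = 0.12

0.12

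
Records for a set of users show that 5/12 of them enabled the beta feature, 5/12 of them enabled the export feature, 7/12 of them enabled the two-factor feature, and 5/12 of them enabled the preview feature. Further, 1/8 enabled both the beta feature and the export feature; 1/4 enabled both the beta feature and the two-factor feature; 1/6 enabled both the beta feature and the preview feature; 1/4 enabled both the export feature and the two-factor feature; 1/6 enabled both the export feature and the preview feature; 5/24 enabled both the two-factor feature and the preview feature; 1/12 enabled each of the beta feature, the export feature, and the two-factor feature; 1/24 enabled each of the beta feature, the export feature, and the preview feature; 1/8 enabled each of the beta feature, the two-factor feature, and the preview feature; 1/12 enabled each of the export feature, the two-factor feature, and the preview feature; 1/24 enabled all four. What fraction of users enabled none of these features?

1/24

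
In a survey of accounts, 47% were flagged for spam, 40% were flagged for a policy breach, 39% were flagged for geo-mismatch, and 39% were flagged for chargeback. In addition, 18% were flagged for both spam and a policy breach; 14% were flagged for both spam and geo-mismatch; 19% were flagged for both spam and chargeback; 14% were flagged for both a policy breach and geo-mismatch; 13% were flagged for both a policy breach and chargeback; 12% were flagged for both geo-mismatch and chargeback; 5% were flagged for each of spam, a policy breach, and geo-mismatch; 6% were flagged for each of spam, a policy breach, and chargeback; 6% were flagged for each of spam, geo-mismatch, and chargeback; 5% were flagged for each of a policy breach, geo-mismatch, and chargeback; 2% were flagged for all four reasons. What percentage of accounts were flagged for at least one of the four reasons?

95%

P(at least one) = 47 + 40 + 39 + 39 − 18 − 14 − 19 − 14 − 13 − 12 + 5 + 6 + 6 + 5 − 2 = 95%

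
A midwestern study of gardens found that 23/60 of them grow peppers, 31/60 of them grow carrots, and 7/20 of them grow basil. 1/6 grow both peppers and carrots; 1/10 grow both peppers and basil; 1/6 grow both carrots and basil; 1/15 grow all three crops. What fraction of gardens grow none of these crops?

P(≥1) = 23/60 + 31/60 + 7/20 − 1/6 − 1/10 − 1/6 + 1/15 = 53/60
P(none) = 1 − 53/60 = 7/60

7/60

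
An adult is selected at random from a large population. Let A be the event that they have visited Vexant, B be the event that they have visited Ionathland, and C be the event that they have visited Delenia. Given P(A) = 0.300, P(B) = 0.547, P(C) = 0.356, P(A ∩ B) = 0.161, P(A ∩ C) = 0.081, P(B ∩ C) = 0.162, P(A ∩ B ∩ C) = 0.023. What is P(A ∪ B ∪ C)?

0.822

Inclusion–exclusion gives
P(A ∪ B ∪ C) = 0.300 + 0.547 + 0.356 − 0.161 − 0.081 − 0.162 + 0.023 = 0.822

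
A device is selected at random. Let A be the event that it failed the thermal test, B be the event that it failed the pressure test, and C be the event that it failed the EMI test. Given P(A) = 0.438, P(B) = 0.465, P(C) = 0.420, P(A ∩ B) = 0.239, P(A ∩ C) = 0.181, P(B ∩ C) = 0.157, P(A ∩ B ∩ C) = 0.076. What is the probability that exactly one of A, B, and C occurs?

0.397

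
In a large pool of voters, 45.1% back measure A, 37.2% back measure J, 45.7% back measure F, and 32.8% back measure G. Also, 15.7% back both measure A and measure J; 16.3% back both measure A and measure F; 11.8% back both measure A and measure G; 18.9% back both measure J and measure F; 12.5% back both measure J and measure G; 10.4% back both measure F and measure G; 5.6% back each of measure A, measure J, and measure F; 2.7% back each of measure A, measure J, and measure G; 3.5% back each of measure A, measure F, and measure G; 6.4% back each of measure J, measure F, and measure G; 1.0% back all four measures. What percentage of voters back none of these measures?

7.6%

Apply inclusion-exclusion:
P(≥1) = 45.1 + 37.2 + 45.7 + 32.8 − 15.7 − 16.3 − 11.8 − 18.9 − 12.5 − 10.4 + 5.6 + 2.7 + 3.5 + 6.4 − 1.0 = 92.4%
P(none) = 100% − 92.4% = 7.6%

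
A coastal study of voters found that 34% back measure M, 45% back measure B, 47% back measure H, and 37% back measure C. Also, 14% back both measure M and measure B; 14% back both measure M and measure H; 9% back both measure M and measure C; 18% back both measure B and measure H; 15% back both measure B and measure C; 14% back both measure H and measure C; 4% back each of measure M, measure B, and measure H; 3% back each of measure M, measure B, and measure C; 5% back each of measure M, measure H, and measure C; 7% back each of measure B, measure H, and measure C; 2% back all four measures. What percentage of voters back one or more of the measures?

96%

P(at least one) = 34 + 45 + 47 + 37 − 14 − 14 − 9 − 18 − 15 − 14 + 4 + 3 + 5 + 7 − 2 = 96%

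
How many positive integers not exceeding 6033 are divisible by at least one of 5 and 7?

1895

Apply inclusion-exclusion:
floor(6033/5) + floor(6033/7) − floor(6033/35) = 1206 + 861 − 172 = 1895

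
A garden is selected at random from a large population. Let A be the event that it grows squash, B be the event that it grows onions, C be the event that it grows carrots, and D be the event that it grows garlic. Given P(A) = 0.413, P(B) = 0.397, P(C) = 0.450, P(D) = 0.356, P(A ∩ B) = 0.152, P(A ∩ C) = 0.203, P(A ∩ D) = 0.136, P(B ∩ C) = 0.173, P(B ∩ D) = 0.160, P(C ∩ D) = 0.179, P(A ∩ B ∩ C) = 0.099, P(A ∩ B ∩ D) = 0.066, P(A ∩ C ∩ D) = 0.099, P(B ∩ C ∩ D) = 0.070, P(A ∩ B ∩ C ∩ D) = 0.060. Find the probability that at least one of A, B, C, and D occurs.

P(A ∪ B ∪ C ∪ D) = 0.413 + 0.397 + 0.450 + 0.356 − 0.152 − 0.203 − 0.136 − 0.173 − 0.160 − 0.179 + 0.099 + 0.066 + 0.099 + 0.070 − 0.060 = 0.887

0.887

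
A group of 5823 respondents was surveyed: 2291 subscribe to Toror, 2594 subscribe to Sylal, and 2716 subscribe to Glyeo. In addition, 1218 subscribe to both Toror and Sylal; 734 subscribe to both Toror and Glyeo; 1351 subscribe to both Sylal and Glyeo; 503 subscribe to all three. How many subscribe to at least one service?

4801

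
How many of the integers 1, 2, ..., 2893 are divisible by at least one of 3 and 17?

⌊2893/3⌋ + ⌊2893/17⌋ − ⌊2893/51⌋ = 964 + 170 − 56 = 1078

1078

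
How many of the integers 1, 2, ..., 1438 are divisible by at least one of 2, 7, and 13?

By inclusion-exclusion,
719 + 205 + 110 − 102 − 55 − 15 + 7 = 869

869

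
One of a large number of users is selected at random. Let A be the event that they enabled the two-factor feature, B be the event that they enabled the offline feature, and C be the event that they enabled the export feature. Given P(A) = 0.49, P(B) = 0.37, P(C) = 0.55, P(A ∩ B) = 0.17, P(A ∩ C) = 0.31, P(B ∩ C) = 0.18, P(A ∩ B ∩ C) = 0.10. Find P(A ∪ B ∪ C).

0.85

By inclusion-exclusion,
P(A ∪ B ∪ C) = 0.49 + 0.37 + 0.55 − 0.17 − 0.31 − 0.18 + 0.10 = 0.85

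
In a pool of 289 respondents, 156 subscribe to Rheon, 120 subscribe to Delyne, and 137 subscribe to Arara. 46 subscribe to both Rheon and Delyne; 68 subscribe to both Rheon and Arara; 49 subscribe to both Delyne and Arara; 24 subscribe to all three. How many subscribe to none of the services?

15

Apply inclusion-exclusion:
|union| = 156 + 120 + 137 − 46 − 68 − 49 + 24 = 274
None: 289 − 274 = 15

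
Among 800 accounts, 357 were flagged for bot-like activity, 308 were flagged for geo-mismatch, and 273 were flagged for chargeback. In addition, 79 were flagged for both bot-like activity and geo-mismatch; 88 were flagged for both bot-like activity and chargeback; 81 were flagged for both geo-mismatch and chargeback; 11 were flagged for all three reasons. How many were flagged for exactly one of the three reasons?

475

Using the inclusion–exclusion count for exactly one event:
N(exactly one) = 357 + 308 + 273 − 2·79 − 2·88 − 2·81 + 3·11 = 475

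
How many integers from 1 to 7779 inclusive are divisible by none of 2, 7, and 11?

By inclusion–exclusion:
3889 + 1111 + 707 − 555 − 353 − 101 + 50 = 4748
7779 − 4748 = 3031

3031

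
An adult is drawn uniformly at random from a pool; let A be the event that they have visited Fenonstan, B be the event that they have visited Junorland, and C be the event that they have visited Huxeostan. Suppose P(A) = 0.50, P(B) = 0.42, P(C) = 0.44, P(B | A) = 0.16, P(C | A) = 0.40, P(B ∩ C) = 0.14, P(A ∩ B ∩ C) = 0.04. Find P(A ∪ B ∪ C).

0.98

P(A ∩ B) = P(A)·P(B|A) = 0.50 × 0.16 = 0.08
P(A ∩ C) = P(A)·P(C|A) = 0.50 × 0.40 = 0.20
P(A ∪ B ∪ C) = 0.50 + 0.42 + 0.44 − 0.08 − 0.20 − 0.14 + 0.04 = 0.98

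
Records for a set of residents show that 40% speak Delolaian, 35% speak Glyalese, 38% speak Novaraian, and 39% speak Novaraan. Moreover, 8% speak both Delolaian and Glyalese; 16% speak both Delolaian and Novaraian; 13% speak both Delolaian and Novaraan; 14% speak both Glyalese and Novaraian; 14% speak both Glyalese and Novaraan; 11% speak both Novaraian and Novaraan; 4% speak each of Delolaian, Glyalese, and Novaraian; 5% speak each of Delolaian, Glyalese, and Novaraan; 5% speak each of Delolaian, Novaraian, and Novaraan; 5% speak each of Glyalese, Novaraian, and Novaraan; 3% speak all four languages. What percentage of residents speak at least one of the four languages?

P(at least one) = 40 + 35 + 38 + 39 − 8 − 16 − 13 − 14 − 14 − 11 + 4 + 5 + 5 + 5 − 3 = 92%

92%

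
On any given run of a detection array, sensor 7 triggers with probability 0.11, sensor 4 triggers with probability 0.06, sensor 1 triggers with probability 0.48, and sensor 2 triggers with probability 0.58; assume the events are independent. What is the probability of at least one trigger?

0.81728656

P(none) = (1 − 0.11) × (1 − 0.06) × (1 − 0.48) × (1 − 0.58) = 0.89 × 0.94 × 0.52 × 0.42 = 0.18271344
P(at least one) = 1 − 0.18271344 = 0.81728656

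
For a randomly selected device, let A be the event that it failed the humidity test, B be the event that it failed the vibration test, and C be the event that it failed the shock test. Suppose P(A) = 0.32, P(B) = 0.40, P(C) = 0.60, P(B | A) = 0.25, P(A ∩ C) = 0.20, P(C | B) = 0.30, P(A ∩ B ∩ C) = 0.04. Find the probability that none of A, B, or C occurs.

P(A ∩ B) = P(A)·P(B|A) = 0.32 × 0.25 = 0.08
P(B ∩ C) = P(B)·P(C|B) = 0.40 × 0.30 = 0.12
P(A ∪ B ∪ C) = 0.32 + 0.40 + 0.60 − 0.08 − 0.20 − 0.12 + 0.04 = 0.96
P(none) = 1 − 0.96 = 0.04

0.04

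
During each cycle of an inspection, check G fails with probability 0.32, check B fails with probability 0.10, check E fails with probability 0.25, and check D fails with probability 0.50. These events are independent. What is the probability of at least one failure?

P(none) = (1 − 0.32) × (1 − 0.10) × (1 − 0.25) × (1 − 0.50) = 0.68 × 0.90 × 0.75 × 0.50 = 0.2295
P(at least one) = 1 − 0.2295 = 0.7705

0.7705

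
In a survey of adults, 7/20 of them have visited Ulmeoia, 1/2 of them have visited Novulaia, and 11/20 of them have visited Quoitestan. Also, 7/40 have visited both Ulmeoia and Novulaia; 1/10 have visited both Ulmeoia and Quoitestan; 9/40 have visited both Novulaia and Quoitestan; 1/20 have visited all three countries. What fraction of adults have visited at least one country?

19/20

Using inclusion–exclusion:
P(≥1) = 7/20 + 1/2 + 11/20 − 7/40 − 1/10 − 9/40 + 1/20 = 19/20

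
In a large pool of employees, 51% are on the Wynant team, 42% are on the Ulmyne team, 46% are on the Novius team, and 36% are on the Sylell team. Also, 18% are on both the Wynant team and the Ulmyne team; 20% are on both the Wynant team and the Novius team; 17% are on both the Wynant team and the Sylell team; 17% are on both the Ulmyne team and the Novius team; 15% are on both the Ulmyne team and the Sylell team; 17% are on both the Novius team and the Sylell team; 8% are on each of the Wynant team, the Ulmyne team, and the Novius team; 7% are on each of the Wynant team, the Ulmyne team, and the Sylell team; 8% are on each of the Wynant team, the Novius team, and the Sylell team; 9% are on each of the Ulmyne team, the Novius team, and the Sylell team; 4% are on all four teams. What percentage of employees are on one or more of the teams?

99%

By inclusion-exclusion,
P(≥1) = 51 + 42 + 46 + 36 − 18 − 20 − 17 − 17 − 15 − 17 + 8 + 7 + 8 + 9 − 4 = 99%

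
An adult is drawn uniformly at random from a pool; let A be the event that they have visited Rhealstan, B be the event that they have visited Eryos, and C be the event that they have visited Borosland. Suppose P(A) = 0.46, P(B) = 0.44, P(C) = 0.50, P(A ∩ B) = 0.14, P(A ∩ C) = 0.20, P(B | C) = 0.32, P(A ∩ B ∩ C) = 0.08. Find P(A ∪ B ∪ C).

0.98

P(B ∩ C) = P(C)·P(B|C) = 0.50 × 0.32 = 0.16
Inclusion–exclusion gives
P(A ∪ B ∪ C) = 0.46 + 0.44 + 0.50 − 0.14 − 0.20 − 0.16 + 0.08 = 0.98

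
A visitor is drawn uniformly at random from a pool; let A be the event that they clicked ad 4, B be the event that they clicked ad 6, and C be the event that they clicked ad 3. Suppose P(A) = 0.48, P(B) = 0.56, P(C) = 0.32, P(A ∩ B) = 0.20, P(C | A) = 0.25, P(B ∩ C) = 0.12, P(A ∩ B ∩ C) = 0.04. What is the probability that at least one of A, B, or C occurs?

0.96

P(A ∩ C) = P(A)·P(C|A) = 0.48 × 0.25 = 0.12
Using inclusion–exclusion:
P(A ∪ B ∪ C) = 0.48 + 0.56 + 0.32 − 0.20 − 0.12 − 0.12 + 0.04 = 0.96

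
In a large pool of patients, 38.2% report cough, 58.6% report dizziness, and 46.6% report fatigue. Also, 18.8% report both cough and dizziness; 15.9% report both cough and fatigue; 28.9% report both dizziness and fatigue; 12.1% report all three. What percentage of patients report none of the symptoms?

By inclusion–exclusion:
P(≥1) = 38.2 + 58.6 + 46.6 − 18.8 − 15.9 − 28.9 + 12.1 = 91.9%
P(none) = 100% − 91.9% = 8.1%

8.1%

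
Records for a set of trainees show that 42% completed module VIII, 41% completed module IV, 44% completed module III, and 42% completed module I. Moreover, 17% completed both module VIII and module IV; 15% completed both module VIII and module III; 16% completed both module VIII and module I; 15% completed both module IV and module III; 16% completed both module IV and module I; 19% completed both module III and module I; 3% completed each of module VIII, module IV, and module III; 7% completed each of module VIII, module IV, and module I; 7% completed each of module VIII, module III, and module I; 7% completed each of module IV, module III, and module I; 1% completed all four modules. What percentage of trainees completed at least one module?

94%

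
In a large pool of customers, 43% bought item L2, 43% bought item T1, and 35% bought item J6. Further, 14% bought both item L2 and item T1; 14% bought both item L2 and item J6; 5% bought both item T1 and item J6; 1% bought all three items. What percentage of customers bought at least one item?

89%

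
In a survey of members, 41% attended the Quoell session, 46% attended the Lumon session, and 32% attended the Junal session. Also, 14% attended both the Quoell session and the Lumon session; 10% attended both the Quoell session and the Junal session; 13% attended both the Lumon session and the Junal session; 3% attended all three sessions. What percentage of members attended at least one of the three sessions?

P(union) = 41 + 46 + 32 − 14 − 10 − 13 + 3 = 85%

85%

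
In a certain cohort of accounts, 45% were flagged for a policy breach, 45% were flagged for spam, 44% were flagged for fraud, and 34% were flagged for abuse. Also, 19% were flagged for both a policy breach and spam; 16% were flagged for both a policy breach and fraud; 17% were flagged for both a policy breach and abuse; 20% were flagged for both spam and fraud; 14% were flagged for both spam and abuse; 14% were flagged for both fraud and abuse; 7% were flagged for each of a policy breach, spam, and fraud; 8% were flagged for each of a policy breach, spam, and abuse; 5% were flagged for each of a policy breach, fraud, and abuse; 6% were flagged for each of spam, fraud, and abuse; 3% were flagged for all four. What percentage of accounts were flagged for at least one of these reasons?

91%

P(at least one) = 45 + 45 + 44 + 34 − 19 − 16 − 17 − 20 − 14 − 14 + 7 + 8 + 5 + 6 − 3 = 91%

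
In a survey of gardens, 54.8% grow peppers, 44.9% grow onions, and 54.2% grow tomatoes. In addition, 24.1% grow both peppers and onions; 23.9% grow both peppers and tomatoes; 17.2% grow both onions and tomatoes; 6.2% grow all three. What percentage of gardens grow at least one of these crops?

94.9%

Inclusion–exclusion gives
P(at least one) = 54.8 + 44.9 + 54.2 − 24.1 − 23.9 − 17.2 + 6.2 = 94.9%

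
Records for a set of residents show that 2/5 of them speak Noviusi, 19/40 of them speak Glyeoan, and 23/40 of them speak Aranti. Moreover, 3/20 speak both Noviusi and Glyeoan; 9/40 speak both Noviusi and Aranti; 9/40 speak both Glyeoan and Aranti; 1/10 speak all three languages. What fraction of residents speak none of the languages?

1/20

P(union) = 2/5 + 19/40 + 23/40 − 3/20 − 9/40 − 9/40 + 1/10 = 19/20
P(none) = 1 − 19/20 = 1/20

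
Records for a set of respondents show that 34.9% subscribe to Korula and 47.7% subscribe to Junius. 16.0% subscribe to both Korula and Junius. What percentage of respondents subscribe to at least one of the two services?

By inclusion-exclusion,
P(union) = 34.9 + 47.7 − 16.0 = 66.6%

66.6%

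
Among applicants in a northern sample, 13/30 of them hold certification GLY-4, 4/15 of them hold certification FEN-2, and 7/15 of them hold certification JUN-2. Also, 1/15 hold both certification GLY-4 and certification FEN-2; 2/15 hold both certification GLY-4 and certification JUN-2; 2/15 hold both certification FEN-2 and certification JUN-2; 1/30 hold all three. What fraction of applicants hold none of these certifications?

By inclusion-exclusion,
P(union) = 13/30 + 4/15 + 7/15 − 1/15 − 2/15 − 2/15 + 1/30 = 13/15
P(none) = 1 − 13/15 = 2/15

2/15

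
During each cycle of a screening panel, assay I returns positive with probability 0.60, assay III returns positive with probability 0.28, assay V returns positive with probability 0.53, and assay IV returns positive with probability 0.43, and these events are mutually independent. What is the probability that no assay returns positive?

0.0771552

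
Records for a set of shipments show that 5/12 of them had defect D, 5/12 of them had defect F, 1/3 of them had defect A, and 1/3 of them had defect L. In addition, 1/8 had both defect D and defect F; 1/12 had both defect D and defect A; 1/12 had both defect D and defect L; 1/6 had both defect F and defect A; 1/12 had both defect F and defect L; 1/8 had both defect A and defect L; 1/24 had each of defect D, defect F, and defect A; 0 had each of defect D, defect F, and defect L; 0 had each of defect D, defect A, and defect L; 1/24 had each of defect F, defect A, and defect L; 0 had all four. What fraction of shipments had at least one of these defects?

Apply inclusion-exclusion:
P(union) = 5/12 + 5/12 + 1/3 + 1/3 − 1/8 − 1/12 − 1/12 − 1/6 − 1/12 − 1/8 + 1/24 + 0 + 0 + 1/24 − 0 = 11/12

11/12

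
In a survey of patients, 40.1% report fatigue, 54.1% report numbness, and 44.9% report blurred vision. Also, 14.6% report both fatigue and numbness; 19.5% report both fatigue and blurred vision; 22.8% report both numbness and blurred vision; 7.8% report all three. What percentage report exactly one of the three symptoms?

48.7%

P(exactly one) = 40.1 + 54.1 + 44.9 − 2·14.6 − 2·19.5 − 2·22.8 + 3·7.8 = 48.7%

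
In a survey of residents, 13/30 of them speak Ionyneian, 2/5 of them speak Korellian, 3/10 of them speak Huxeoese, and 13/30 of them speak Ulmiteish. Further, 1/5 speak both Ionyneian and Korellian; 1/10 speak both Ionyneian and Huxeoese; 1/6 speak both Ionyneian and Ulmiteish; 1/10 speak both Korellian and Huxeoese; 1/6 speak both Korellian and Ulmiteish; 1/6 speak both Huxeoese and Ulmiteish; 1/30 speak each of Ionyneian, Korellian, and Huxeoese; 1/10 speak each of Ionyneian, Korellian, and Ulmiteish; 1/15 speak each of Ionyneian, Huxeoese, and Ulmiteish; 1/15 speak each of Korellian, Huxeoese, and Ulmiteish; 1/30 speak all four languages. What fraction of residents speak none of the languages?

1/10

By inclusion–exclusion:
P(≥1) = 13/30 + 2/5 + 3/10 + 13/30 − 1/5 − 1/10 − 1/6 − 1/10 − 1/6 − 1/6 + 1/30 + 1/10 + 1/15 + 1/15 − 1/30 = 9/10
P(none) = 1 − 9/10 = 1/10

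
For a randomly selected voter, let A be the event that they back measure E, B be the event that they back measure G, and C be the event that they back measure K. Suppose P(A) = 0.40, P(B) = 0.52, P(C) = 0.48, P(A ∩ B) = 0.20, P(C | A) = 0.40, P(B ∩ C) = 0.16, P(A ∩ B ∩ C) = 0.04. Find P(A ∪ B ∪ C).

0.92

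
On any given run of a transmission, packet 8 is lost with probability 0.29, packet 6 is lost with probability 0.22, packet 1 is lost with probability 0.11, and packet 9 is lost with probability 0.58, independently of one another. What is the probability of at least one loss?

P(none) = (1 − 0.29) × (1 − 0.22) × (1 − 0.11) × (1 − 0.58) = 0.71 × 0.78 × 0.89 × 0.42 = 0.20701044
P(at least one) = 1 − 0.20701044 = 0.79298956

0.79298956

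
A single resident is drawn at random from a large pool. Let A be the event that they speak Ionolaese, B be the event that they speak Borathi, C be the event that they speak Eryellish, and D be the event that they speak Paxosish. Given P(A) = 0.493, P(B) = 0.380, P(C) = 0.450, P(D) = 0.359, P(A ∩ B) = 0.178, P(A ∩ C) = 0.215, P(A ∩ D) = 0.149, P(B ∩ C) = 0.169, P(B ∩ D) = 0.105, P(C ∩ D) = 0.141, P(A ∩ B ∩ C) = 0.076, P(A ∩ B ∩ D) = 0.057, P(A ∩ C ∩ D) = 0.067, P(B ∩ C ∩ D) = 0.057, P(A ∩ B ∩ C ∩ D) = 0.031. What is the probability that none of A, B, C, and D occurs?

0.049

By inclusion-exclusion,
P(A ∪ B ∪ C ∪ D) = 0.493 + 0.380 + 0.450 + 0.359 − 0.178 − 0.215 − 0.149 − 0.169 − 0.105 − 0.141 + 0.076 + 0.057 + 0.067 + 0.057 − 0.031 = 0.951
P(none) = 1 − 0.951 = 0.049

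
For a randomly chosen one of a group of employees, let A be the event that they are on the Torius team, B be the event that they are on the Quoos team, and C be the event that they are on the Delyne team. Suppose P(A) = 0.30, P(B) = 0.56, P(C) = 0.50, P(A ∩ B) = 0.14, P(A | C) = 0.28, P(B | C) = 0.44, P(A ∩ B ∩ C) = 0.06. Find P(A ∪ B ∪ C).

0.92

P(A ∩ C) = P(C)·P(A|C) = 0.50 × 0.28 = 0.14
P(B ∩ C) = P(C)·P(B|C) = 0.50 × 0.44 = 0.22
P(A ∪ B ∪ C) = 0.30 + 0.56 + 0.50 − 0.14 − 0.14 − 0.22 + 0.06 = 0.92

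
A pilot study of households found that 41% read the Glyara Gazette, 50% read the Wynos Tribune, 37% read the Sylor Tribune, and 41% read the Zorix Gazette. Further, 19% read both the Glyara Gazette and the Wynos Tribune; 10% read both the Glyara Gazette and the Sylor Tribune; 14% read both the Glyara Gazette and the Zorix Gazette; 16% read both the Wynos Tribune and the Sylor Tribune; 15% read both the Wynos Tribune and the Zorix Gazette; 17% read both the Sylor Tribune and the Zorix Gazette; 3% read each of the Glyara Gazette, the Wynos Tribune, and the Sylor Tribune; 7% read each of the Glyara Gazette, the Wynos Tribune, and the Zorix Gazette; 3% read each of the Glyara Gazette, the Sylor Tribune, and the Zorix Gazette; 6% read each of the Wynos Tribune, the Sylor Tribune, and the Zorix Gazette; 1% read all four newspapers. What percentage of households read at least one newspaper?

Using inclusion–exclusion:
P(at least one) = 41 + 50 + 37 + 41 − 19 − 10 − 14 − 16 − 15 − 17 + 3 + 7 + 3 + 6 − 1 = 96%

96%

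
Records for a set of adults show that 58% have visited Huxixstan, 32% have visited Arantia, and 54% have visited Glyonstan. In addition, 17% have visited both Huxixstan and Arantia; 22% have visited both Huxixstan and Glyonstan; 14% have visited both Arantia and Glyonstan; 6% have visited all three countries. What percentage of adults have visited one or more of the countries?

Inclusion–exclusion gives
P(≥1) = 58 + 32 + 54 − 17 − 22 − 14 + 6 = 97%

97%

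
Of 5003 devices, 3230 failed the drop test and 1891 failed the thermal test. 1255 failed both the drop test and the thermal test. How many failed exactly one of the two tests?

|exactly one| = 3230 + 1891 − 2·1255 = 2611

2611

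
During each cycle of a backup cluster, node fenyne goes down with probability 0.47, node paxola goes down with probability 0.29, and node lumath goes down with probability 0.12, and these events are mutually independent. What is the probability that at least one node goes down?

P(none) = (1 − 0.47) × (1 − 0.29) × (1 − 0.12) = 0.53 × 0.71 × 0.88 = 0.331144
P(at least one) = 1 − 0.331144 = 0.668856

0.668856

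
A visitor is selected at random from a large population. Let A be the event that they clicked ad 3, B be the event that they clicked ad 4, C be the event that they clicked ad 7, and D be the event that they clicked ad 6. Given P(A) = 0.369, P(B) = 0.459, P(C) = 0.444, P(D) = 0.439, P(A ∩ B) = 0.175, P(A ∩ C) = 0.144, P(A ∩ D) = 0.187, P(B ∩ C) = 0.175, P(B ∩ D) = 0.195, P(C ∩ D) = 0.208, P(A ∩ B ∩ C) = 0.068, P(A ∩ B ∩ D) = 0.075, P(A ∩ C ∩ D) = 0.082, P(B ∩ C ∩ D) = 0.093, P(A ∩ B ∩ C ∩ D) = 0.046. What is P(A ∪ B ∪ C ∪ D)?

P(A ∪ B ∪ C ∪ D) = 0.369 + 0.459 + 0.444 + 0.439 − 0.175 − 0.144 − 0.187 − 0.175 − 0.195 − 0.208 + 0.068 + 0.075 + 0.082 + 0.093 − 0.046 = 0.899

0.899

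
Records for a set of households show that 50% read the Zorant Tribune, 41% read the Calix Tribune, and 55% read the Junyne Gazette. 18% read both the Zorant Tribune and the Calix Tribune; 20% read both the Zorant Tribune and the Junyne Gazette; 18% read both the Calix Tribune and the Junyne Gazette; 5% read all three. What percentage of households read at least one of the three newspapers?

95%

By inclusion-exclusion,
P(at least one) = 50 + 41 + 55 − 18 − 20 − 18 + 5 = 95%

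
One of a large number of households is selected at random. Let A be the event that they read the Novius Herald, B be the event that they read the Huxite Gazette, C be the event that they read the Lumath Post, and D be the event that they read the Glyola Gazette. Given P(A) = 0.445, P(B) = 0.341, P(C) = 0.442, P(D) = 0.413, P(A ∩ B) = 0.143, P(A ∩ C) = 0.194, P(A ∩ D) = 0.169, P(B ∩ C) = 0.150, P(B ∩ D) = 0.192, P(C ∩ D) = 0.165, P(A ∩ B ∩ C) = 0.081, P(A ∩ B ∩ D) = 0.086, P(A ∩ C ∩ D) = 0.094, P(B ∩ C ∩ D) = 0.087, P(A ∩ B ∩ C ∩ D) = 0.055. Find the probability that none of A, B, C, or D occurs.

0.079

P(A ∪ B ∪ C ∪ D) = 0.445 + 0.341 + 0.442 + 0.413 − 0.143 − 0.194 − 0.169 − 0.150 − 0.192 − 0.165 + 0.081 + 0.086 + 0.094 + 0.087 − 0.055 = 0.921
P(none) = 1 − 0.921 = 0.079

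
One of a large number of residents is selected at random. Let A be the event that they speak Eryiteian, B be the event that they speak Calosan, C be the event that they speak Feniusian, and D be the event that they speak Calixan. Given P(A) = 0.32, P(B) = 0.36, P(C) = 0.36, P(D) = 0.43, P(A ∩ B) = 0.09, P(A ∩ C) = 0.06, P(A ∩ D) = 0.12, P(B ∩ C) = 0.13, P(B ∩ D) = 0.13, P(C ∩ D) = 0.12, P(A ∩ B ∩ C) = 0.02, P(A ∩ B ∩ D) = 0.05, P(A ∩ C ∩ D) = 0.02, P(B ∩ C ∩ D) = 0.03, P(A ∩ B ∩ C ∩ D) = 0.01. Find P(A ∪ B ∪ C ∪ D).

0.93

Using inclusion–exclusion:
P(A ∪ B ∪ C ∪ D) = 0.32 + 0.36 + 0.36 + 0.43 − 0.09 − 0.06 − 0.12 − 0.13 − 0.13 − 0.12 + 0.02 + 0.05 + 0.02 + 0.03 − 0.01 = 0.93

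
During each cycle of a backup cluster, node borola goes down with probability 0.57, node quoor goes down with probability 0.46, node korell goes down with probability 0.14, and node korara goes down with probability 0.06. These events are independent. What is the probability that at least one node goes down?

Independence gives P(none) = ∏(1 − pᵢ).
P(none) = (1 − 0.57) × (1 − 0.46) × (1 − 0.14) × (1 − 0.06) = 0.43 × 0.54 × 0.86 × 0.94 = 0.18771048
P(at least one) = 1 − 0.18771048 = 0.81228952

0.81228952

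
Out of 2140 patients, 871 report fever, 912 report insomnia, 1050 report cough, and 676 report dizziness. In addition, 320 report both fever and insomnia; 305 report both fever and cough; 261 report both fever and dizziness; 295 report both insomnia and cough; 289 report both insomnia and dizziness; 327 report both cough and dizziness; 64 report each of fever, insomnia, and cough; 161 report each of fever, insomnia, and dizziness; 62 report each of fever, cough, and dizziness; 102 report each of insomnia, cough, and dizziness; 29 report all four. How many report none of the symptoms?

68

By inclusion-exclusion,
|at least one| = 871 + 912 + 1050 + 676 − 320 − 305 − 261 − 295 − 289 − 327 + 64 + 161 + 62 + 102 − 29 = 2072
None: 2140 − 2072 = 68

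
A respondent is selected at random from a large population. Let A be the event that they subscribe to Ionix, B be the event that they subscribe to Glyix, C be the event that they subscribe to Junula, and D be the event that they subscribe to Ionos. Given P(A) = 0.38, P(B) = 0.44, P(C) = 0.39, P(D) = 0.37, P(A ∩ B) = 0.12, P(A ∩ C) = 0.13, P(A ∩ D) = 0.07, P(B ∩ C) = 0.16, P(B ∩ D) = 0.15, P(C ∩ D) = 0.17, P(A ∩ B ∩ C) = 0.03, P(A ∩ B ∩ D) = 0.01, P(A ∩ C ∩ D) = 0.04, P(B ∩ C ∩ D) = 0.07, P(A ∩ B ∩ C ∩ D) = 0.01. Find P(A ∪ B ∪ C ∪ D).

0.92

By inclusion–exclusion:
P(A ∪ B ∪ C ∪ D) = 0.38 + 0.44 + 0.39 + 0.37 − 0.12 − 0.13 − 0.07 − 0.16 − 0.15 − 0.17 + 0.03 + 0.01 + 0.04 + 0.07 − 0.01 = 0.92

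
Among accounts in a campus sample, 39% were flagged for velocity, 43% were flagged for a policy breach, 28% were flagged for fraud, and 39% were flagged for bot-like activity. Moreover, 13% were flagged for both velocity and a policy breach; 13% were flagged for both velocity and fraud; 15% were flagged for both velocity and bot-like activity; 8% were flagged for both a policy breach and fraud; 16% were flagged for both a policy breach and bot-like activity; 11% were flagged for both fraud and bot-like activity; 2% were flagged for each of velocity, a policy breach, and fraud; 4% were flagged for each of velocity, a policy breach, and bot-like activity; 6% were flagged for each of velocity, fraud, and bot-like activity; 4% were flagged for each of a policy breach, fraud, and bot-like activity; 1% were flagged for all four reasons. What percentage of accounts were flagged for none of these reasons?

12%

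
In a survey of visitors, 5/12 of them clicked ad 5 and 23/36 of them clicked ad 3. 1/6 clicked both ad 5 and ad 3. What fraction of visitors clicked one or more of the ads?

8/9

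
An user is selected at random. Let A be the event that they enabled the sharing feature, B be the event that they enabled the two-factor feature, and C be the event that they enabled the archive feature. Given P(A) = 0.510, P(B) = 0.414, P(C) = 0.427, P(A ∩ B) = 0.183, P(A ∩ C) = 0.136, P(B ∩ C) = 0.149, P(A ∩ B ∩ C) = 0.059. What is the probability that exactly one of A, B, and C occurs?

By inclusion–exclusion (exactly-one form):
P(exactly one) = 0.510 + 0.414 + 0.427 − 2·0.183 − 2·0.136 − 2·0.149 + 3·0.059 = 0.592

0.592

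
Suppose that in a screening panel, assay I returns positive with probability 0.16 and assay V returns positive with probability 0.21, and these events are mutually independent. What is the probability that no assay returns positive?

Since the events are independent, P(none) is the product of the individual non-occurrence probabilities.
P(none) = (1 − 0.16) × (1 − 0.21) = 0.84 × 0.79 = 0.6636

0.6636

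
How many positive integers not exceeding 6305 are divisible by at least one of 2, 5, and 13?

3977

By inclusion–exclusion:
⌊6305/2⌋ + ⌊6305/5⌋ + ⌊6305/13⌋ − ⌊6305/10⌋ − ⌊6305/26⌋ − ⌊6305/65⌋ + ⌊6305/130⌋ = 3152 + 1261 + 485 − 630 − 242 − 97 + 48 = 3977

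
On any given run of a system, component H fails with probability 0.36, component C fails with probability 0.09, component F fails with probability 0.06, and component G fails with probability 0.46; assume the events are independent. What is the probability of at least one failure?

0.70437376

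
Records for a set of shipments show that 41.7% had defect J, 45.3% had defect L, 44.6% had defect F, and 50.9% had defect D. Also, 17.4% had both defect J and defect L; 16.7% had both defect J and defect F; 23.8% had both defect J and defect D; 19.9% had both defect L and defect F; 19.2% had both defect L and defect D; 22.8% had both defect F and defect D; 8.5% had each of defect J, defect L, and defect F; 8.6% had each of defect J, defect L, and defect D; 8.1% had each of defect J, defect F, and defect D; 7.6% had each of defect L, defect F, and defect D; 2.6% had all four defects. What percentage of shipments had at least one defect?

92.9%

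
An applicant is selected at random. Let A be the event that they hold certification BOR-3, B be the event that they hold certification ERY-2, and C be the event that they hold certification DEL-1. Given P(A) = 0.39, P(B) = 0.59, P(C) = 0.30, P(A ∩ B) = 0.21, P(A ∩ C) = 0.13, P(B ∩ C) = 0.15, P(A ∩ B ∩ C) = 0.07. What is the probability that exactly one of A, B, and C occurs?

0.51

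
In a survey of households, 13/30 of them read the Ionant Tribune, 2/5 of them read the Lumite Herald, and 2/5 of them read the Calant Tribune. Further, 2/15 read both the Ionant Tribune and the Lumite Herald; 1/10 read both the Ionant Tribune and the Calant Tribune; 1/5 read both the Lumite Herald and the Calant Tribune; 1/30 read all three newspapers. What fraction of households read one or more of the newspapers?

P(union) = 13/30 + 2/5 + 2/5 − 2/15 − 1/10 − 1/5 + 1/30 = 5/6

5/6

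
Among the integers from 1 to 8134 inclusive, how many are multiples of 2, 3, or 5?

5965

4067 + 2711 + 1626 − 1355 − 813 − 542 + 271 = 5965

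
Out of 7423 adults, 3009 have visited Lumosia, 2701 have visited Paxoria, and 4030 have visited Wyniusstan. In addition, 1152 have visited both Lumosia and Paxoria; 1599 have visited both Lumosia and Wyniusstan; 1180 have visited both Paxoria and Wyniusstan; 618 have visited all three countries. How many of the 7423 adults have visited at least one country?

6427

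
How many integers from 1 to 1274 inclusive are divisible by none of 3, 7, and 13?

672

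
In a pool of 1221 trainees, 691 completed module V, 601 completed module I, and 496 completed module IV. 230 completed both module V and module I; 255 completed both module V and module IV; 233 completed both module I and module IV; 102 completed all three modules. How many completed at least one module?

Inclusion–exclusion gives
|at least one| = 691 + 601 + 496 − 230 − 255 − 233 + 102 = 1172

1172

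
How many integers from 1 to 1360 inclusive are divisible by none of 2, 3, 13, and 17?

393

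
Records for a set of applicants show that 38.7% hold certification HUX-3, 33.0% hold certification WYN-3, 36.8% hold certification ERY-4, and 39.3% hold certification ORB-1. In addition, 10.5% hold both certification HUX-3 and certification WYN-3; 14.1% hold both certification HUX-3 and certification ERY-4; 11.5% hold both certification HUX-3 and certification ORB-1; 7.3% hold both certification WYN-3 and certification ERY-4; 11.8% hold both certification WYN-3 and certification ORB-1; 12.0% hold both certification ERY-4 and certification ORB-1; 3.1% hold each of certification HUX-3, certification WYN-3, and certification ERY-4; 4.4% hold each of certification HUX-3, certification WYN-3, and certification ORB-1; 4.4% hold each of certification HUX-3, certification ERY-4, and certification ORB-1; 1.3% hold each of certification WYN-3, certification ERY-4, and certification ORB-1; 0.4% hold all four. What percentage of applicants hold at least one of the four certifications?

93.4%

P(at least one) = 38.7 + 33.0 + 36.8 + 39.3 − 10.5 − 14.1 − 11.5 − 7.3 − 11.8 − 12.0 + 3.1 + 4.4 + 4.4 + 1.3 − 0.4 = 93.4%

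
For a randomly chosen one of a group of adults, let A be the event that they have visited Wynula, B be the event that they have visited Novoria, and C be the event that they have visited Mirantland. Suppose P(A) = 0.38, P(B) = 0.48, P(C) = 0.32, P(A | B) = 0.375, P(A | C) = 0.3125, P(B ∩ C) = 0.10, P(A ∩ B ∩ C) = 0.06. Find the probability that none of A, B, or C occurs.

P(A ∩ B) = P(B)·P(A|B) = 0.48 × 0.375 = 0.18
P(A ∩ C) = P(C)·P(A|C) = 0.32 × 0.3125 = 0.10
By inclusion–exclusion:
P(A ∪ B ∪ C) = 0.38 + 0.48 + 0.32 − 0.18 − 0.10 − 0.10 + 0.06 = 0.86
P(none) = 1 − 0.86 = 0.14

0.14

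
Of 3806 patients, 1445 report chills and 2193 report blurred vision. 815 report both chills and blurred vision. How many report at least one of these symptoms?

2823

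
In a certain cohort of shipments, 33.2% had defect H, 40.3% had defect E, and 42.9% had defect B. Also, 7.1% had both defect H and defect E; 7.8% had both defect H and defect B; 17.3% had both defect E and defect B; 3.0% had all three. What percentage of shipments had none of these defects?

Apply inclusion-exclusion:
P(≥1) = 33.2 + 40.3 + 42.9 − 7.1 − 7.8 − 17.3 + 3.0 = 87.2%
P(none) = 100% − 87.2% = 12.8%

12.8%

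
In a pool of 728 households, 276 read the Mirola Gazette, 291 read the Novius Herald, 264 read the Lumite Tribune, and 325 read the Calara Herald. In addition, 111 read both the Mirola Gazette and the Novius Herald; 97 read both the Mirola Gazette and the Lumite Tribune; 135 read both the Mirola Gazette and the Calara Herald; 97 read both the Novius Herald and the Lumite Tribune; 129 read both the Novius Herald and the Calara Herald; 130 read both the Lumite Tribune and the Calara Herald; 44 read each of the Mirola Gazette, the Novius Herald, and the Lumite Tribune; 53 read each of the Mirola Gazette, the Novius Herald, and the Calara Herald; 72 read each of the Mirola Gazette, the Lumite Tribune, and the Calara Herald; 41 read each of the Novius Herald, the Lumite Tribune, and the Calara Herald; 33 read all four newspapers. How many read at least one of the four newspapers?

634

Inclusion–exclusion gives
|union| = 276 + 291 + 264 + 325 − 111 − 97 − 135 − 97 − 129 − 130 + 44 + 53 + 72 + 41 − 33 = 634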